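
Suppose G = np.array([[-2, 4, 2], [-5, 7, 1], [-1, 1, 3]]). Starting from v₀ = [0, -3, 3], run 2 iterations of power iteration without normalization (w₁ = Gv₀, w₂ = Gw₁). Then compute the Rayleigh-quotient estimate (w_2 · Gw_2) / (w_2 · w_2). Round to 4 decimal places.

w1 = Gv₀ = ((-2)·0 + 4·(-3) + 2·3; (-5)·0 + 7·(-3) + 1·3; (-1)·0 + 1·(-3) + 3·3) = (-6, -18, 6)
w2 = Gw1 = ((-2)·(-6) + 4·(-18) + 2·6; (-5)·(-6) + 7·(-18) + 1·6; (-1)·(-6) + 1·(-18) + 3·6) = (-48, -90, 6)
Gw2 = (-252, -384, -24)
w2·Gw2 = (-48)·(-252) + (-90)·(-384) + 6·(-24) = 46512; w2·w2 = (-48)·(-48) + (-90)·(-90) + 6·6 = 10440
λ ≈ 46512/10440 = 4.4552

4.4552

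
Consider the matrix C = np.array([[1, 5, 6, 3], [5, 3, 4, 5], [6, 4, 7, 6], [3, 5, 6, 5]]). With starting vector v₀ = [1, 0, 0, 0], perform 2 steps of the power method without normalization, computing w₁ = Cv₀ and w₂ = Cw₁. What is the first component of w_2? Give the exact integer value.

71

w1 = Cv₀ = (1·1 + 5·0 + 6·0 + 3·0; 5·1 + 3·0 + 4·0 + 5·0; 6·1 + 4·0 + 7·0 + 6·0; 3·1 + 5·0 + 6·0 + 5·0) = (1, 5, 6, 3)
w2 = Cw1 = (1·1 + 5·5 + 6·6 + 3·3; 5·1 + 3·5 + 4·6 + 5·3; 6·1 + 4·5 + 7·6 + 6·3; 3·1 + 5·5 + 6·6 + 5·3) = (71, 59, 86, 79)
The requested component of w2 is 71.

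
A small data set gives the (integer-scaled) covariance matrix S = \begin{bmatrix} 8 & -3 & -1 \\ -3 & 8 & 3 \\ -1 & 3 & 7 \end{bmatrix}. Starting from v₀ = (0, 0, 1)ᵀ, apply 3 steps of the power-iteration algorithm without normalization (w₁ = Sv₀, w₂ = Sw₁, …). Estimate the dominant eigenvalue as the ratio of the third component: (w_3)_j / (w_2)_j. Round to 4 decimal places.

w1 = Sv₀ = (-1, 3, 7)
w2 = Sw1 = (-24, 48, 59)
w3 = Sw2 = (-395, 633, 581)
Ratio at component: 581 / 59 = 9.8475

9.8475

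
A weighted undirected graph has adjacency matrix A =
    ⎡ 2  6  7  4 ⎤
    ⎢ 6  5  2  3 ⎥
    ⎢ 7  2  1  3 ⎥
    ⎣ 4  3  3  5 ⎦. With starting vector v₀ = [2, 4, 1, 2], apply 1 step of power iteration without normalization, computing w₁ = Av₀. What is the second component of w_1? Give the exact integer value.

40

w1 = Av₀ = (2·2 + 6·4 + 7·1 + 4·2; 6·2 + 5·4 + 2·1 + 3·2; 7·2 + 2·4 + 1·1 + 3·2; 4·2 + 3·4 + 3·1 + 5·2) = (43, 40, 29, 33)
The requested component of w1 is 40.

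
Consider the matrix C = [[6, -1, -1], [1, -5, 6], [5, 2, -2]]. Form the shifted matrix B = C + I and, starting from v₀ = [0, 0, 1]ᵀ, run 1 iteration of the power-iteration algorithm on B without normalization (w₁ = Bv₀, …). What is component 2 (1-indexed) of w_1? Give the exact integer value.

6

B = C + I has rows (7, -1, -1); (1, -4, 6); (5, 2, -1)
w1 = Bv₀ = (-1, 6, -1)
Requested component of w1: 6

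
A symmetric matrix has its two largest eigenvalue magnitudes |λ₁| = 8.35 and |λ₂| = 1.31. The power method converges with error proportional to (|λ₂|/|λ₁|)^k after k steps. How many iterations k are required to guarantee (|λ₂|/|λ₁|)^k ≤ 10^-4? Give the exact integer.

|λ₂/λ₁| = 1.31/8.35 = 0.15689
Need k ≥ ln(10^-4) / ln(0.15689) = -9.2103 / -1.8522 ≈ 4.973
Smallest integer k satisfying the bound: 5

5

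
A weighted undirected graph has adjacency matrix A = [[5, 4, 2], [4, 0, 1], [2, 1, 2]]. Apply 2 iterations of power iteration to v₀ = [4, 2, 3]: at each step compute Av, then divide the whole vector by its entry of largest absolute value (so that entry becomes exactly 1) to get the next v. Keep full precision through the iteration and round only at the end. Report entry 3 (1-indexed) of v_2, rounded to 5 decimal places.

Av0 = (34.000000, 19.000000, 16.000000); divide by 34.000000 → v1 = (1.000000, 0.558824, 0.470588)
Av1 = (8.176471, 4.470588, 3.500000); divide by 8.176471 → v2 = (1.000000, 0.546763, 0.428058)
Requested entry of v2: 119/278 = 0.42806

0.42806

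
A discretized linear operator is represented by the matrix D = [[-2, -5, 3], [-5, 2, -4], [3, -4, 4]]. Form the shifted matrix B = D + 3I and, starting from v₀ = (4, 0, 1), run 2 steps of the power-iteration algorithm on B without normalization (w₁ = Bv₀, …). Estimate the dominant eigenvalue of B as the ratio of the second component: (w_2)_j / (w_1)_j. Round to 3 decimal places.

μ ≈ 9.625

B = D + 3I has rows (1, -5, 3); (-5, 5, -4); (3, -4, 7)
w1 = Bv₀ = (1·4 + (-5)·0 + 3·1; (-5)·4 + 5·0 + (-4)·1; 3·4 + (-4)·0 + 7·1) = (7, -24, 19)
w2 = Bw1 = (1·7 + (-5)·(-24) + 3·19; (-5)·7 + 5·(-24) + (-4)·19; 3·7 + (-4)·(-24) + 7·19) = (184, -231, 250)
Ratio: -231/-24 = 9.625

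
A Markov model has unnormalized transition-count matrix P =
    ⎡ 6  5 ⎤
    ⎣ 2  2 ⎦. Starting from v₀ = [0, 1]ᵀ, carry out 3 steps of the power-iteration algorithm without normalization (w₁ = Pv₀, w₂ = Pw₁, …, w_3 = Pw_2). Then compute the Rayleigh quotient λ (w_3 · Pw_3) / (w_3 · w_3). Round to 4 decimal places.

7.7418

w1 = Pv₀ = (5, 2)
w2 = Pw1 = (40, 14)
w3 = Pw2 = (310, 108)
Pw3 = (2400, 836)
w3·Pw3 = 310·2400 + 108·836 = 834288; w3·w3 = 310·310 + 108·108 = 107764
λ ≈ 834288/107764 = 7.7418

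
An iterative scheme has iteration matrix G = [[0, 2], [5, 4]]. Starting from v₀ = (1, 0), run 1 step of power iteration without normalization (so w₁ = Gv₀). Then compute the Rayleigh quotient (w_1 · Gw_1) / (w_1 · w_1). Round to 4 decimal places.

λ ≈ 4.0000

w1 = Gv₀ = (0·1 + 2·0; 5·1 + 4·0) = (0, 5)
Gw1 = (10, 20)
w1·Gw1 = 0·10 + 5·20 = 100; w1·w1 = 0·0 + 5·5 = 25
λ ≈ 100/25 = 4.0000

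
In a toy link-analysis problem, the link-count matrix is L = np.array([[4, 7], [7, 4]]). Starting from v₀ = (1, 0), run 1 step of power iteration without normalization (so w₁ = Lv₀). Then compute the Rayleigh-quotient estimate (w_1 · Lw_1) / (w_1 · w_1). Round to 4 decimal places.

10.0308

w1 = Lv₀ = (4·1 + 7·0; 7·1 + 4·0) = (4, 7)
Lw1 = (65, 56)
w1·Lw1 = 4·65 + 7·56 = 652; w1·w1 = 4·4 + 7·7 = 65
λ ≈ 652/65 = 10.0308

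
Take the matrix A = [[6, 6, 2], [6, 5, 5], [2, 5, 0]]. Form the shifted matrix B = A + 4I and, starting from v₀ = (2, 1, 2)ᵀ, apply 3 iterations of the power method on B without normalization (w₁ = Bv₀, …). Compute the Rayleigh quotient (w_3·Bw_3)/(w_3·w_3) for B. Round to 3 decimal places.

17.342

B = A + 4I has rows (10, 6, 2); (6, 9, 5); (2, 5, 4)
w1 = Bv₀ = (10·2 + 6·1 + 2·2; 6·2 + 9·1 + 5·2; 2·2 + 5·1 + 4·2) = (30, 31, 17)
w2 = Bw1 = (10·30 + 6·31 + 2·17; 6·30 + 9·31 + 5·17; 2·30 + 5·31 + 4·17) = (520, 544, 283)
w3 = Bw2 = (9030, 9431, 4892)
Bw3 = (156670, 163519, 84783)
w3·Bw3 = 3371636225; w3·w3 = 194416325; μ ≈ 3371636225/194416325 = 17.342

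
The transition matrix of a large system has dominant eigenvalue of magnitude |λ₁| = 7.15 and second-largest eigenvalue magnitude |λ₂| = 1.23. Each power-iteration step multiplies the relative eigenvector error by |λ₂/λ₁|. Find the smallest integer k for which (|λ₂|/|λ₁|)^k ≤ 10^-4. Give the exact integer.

|λ₂/λ₁| = 1.23/7.15 = 0.17203
Need k ≥ ln(10^-4) / ln(0.17203) = -9.2103 / -1.7601 ≈ 5.233
Smallest integer k satisfying the bound: 6

6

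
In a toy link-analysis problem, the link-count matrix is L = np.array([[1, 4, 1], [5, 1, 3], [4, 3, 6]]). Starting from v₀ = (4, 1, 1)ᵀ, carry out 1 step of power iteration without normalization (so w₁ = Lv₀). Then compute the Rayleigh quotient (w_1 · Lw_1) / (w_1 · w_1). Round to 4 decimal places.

w1 = Lv₀ = (1·4 + 4·1 + 1·1; 5·4 + 1·1 + 3·1; 4·4 + 3·1 + 6·1) = (9, 24, 25)
Lw1 = (130, 144, 258)
w1·Lw1 = 9·130 + 24·144 + 25·258 = 11076; w1·w1 = 9·9 + 24·24 + 25·25 = 1282
λ ≈ 11076/1282 = 8.6396

8.6396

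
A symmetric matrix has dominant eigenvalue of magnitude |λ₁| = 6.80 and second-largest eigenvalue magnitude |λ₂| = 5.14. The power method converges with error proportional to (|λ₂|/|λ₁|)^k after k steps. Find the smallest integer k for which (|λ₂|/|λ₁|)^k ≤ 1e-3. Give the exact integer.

25

|λ₂/λ₁| = 5.14/6.80 = 0.75588
Need k ≥ ln(1e-3) / ln(0.75588) = -6.9078 / -0.2799 ≈ 24.682
Smallest integer k satisfying the bound: 25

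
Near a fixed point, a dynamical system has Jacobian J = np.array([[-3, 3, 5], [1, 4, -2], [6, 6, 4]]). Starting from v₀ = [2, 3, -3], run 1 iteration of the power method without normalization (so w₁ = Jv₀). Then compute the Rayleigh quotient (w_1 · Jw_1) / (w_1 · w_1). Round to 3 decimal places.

w1 = Jv₀ = (-12, 20, 18)
Jw1 = (186, 32, 120)
w1·Jw1 = (-12)·186 + 20·32 + 18·120 = 568; w1·w1 = (-12)·(-12) + 20·20 + 18·18 = 868
λ ≈ 568/868 = 0.654

0.654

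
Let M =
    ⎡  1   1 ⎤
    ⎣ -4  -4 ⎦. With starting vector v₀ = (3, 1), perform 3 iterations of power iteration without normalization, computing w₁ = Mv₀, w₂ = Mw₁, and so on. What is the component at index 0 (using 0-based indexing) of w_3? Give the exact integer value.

36

w1 = Mv₀ = (1·3 + 1·1; (-4)·3 + (-4)·1) = (4, -16)
w2 = Mw1 = (1·4 + 1·(-16); (-4)·4 + (-4)·(-16)) = (-12, 48)
w3 = Mw2 = (36, -144)
The requested component of w3 is 36.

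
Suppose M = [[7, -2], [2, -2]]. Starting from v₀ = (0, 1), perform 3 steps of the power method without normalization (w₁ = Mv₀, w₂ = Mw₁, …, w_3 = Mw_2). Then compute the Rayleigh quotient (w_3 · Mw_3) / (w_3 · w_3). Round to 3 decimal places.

λ ≈ 6.321

w1 = Mv₀ = (-2, -2)
w2 = Mw1 = (-10, 0)
w3 = Mw2 = (-70, -20)
Mw3 = (-450, -100)
w3·Mw3 = (-70)·(-450) + (-20)·(-100) = 33500; w3·w3 = (-70)·(-70) + (-20)·(-20) = 5300
λ ≈ 33500/5300 = 6.321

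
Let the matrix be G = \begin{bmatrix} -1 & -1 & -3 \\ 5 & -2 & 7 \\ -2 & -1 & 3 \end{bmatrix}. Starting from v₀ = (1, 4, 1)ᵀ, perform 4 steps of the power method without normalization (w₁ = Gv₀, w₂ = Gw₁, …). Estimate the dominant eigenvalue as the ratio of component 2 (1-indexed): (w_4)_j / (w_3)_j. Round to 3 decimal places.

w1 = Gv₀ = (-8, 4, -3)
w2 = Gw1 = (13, -69, 3)
w3 = Gw2 = (47, 224, 52)
w4 = Gw3 = (-427, 151, -162)
Ratio at component: 151 / 224 = 0.674

λ ≈ 0.674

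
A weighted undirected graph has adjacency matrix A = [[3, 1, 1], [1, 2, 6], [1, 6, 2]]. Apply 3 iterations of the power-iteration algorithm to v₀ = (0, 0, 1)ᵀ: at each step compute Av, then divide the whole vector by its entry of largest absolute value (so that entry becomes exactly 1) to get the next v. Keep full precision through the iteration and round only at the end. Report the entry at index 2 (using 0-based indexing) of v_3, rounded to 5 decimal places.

0.79153

Av0 = (1.000000, 6.000000, 2.000000); divide by 6.000000 → v1 = (0.166667, 1.000000, 0.333333)
Av1 = (1.833333, 4.166667, 6.833333); divide by 6.833333 → v2 = (0.268293, 0.609756, 1.000000)
Av2 = (2.414634, 7.487805, 5.926829); divide by 7.487805 → v3 = (0.322476, 1.000000, 0.791531)
Requested entry of v3: 243/307 = 0.79153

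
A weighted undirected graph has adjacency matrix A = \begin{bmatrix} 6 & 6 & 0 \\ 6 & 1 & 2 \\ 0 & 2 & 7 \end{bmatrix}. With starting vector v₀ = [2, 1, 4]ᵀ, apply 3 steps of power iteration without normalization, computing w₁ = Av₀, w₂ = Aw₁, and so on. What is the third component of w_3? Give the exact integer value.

w1 = Av₀ = (18, 21, 30)
w2 = Aw1 = (234, 189, 252)
w3 = Aw2 = (2538, 2097, 2142)
The requested component of w3 is 2142.

2142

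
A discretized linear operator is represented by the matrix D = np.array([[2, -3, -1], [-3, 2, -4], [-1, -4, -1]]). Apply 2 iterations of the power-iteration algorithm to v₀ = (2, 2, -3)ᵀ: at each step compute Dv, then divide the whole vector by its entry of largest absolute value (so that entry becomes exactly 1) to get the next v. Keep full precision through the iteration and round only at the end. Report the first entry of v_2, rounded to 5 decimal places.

-0.46667

Dv0 = (1.000000, 10.000000, -7.000000); divide by 10.000000 → v1 = (0.100000, 1.000000, -0.700000)
Dv1 = (-2.100000, 4.500000, -3.400000); divide by 4.500000 → v2 = (-0.466667, 1.000000, -0.755556)
Requested entry of v2: -21/45 = -0.46667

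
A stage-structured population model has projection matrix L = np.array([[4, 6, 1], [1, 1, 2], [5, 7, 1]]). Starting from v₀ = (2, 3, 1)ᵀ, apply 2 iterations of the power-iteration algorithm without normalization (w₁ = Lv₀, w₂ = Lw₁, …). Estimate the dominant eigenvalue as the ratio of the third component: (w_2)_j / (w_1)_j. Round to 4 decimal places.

6.7500

w1 = Lv₀ = (4·2 + 6·3 + 1·1; 1·2 + 1·3 + 2·1; 5·2 + 7·3 + 1·1) = (27, 7, 32)
w2 = Lw1 = (4·27 + 6·7 + 1·32; 1·27 + 1·7 + 2·32; 5·27 + 7·7 + 1·32) = (182, 98, 216)
Ratio at component: 216 / 32 = 6.7500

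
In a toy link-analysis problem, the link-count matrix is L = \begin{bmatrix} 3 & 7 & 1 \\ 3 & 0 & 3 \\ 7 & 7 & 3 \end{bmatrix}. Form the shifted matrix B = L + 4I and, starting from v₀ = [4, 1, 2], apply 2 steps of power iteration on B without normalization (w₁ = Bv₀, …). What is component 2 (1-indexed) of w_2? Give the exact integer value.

346

B = L + 4I has rows (7, 7, 1); (3, 4, 3); (7, 7, 7)
w1 = Bv₀ = (7·4 + 7·1 + 1·2; 3·4 + 4·1 + 3·2; 7·4 + 7·1 + 7·2) = (37, 22, 49)
w2 = Bw1 = (7·37 + 7·22 + 1·49; 3·37 + 4·22 + 3·49; 7·37 + 7·22 + 7·49) = (462, 346, 756)
Requested component of w2: 346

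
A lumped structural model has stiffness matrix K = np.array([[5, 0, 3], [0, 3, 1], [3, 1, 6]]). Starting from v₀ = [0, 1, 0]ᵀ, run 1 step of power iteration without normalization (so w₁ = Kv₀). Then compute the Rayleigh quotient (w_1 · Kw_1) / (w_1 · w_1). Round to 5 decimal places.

λ ≈ 3.90000

w1 = Kv₀ = (0, 3, 1)
Kw1 = (3, 10, 9)
w1·Kw1 = 0·3 + 3·10 + 1·9 = 39; w1·w1 = 0·0 + 3·3 + 1·1 = 10
λ ≈ 39/10 = 3.90000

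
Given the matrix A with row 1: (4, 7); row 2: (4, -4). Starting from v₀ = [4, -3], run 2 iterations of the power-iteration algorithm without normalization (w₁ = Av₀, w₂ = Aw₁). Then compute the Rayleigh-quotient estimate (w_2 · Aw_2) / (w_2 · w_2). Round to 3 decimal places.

-4.160

w1 = Av₀ = (4·4 + 7·(-3); 4·4 + (-4)·(-3)) = (-5, 28)
w2 = Aw1 = (4·(-5) + 7·28; 4·(-5) + (-4)·28) = (176, -132)
Aw2 = (-220, 1232)
w2·Aw2 = 176·(-220) + (-132)·1232 = -201344; w2·w2 = 176·176 + (-132)·(-132) = 48400
λ ≈ -201344/48400 = -4.160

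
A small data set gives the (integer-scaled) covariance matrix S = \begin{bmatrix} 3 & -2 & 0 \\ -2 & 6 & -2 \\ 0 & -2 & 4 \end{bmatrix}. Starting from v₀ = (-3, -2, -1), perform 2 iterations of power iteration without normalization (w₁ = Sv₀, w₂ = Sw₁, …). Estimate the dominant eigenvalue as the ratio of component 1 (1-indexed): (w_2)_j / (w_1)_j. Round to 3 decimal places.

w1 = Sv₀ = (3·(-3) + (-2)·(-2) + 0·(-1); (-2)·(-3) + 6·(-2) + (-2)·(-1); 0·(-3) + (-2)·(-2) + 4·(-1)) = (-5, -4, 0)
w2 = Sw1 = (3·(-5) + (-2)·(-4) + 0·0; (-2)·(-5) + 6·(-4) + (-2)·0; 0·(-5) + (-2)·(-4) + 4·0) = (-7, -14, 8)
Ratio at component: -7 / -5 = 1.400

1.400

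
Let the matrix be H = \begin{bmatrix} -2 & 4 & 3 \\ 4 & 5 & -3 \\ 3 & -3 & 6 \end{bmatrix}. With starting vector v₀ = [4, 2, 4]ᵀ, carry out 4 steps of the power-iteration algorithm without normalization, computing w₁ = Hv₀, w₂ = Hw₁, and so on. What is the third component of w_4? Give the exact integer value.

w1 = Hv₀ = (12, 14, 30)
w2 = Hw1 = (122, 28, 174)
w3 = Hw2 = (390, 106, 1326)
w4 = Hw3 = (3622, -1888, 8808)
The requested component of w4 is 8808.

8808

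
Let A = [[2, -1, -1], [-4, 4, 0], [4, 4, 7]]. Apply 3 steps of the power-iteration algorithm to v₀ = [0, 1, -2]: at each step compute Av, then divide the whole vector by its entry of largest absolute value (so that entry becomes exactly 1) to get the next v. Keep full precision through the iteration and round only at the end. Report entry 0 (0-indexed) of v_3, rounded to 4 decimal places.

Av0 = (1.00000, 4.00000, -10.00000); divide by -10.00000 → v1 = (-0.10000, -0.40000, 1.00000)
Av1 = (-0.80000, -1.20000, 5.00000); divide by 5.00000 → v2 = (-0.16000, -0.24000, 1.00000)
Av2 = (-1.08000, -0.32000, 5.40000); divide by 5.40000 → v3 = (-0.20000, -0.05926, 1.00000)
Requested entry of v3: 54/-270 = -0.2000

-0.2000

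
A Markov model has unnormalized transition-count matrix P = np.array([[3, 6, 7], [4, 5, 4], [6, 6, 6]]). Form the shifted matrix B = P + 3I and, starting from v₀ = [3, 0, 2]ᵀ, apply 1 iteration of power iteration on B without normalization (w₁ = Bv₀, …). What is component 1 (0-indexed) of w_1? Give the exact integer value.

20

B = P + 3I has rows (6, 6, 7); (4, 8, 4); (6, 6, 9)
w1 = Bv₀ = (6·3 + 6·0 + 7·2; 4·3 + 8·0 + 4·2; 6·3 + 6·0 + 9·2) = (32, 20, 36)
Requested component of w1: 20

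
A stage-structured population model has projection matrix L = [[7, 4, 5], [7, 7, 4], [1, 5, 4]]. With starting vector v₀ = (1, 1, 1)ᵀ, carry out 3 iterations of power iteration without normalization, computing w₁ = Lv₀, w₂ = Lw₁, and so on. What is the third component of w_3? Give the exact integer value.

2208

w1 = Lv₀ = (7·1 + 4·1 + 5·1; 7·1 + 7·1 + 4·1; 1·1 + 5·1 + 4·1) = (16, 18, 10)
w2 = Lw1 = (7·16 + 4·18 + 5·10; 7·16 + 7·18 + 4·10; 1·16 + 5·18 + 4·10) = (234, 278, 146)
w3 = Lw2 = (3480, 4168, 2208)
The requested component of w3 is 2208.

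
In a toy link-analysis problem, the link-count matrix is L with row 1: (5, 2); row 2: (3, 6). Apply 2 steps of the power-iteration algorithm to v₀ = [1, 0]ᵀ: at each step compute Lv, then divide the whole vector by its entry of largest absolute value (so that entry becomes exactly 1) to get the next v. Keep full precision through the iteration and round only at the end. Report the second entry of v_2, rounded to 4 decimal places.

Lv0 = (5.00000, 3.00000); divide by 5.00000 → v1 = (1.00000, 0.60000)
Lv1 = (6.20000, 6.60000); divide by 6.60000 → v2 = (0.93939, 1.00000)
Requested entry of v2: 33/33 = 1.0000

1.0000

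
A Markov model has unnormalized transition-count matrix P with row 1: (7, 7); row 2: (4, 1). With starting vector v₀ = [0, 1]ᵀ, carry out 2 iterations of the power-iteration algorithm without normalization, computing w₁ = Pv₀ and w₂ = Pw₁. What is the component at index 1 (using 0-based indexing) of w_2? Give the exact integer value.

w1 = Pv₀ = (7, 1)
w2 = Pw1 = (56, 29)
The requested component of w2 is 29.

29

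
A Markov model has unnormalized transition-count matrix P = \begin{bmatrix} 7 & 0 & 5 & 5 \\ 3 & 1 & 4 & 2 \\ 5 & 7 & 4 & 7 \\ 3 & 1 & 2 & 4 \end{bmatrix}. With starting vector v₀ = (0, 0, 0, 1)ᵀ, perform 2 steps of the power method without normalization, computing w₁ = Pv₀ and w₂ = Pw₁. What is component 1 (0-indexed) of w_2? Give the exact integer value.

w1 = Pv₀ = (7·0 + 0·0 + 5·0 + 5·1; 3·0 + 1·0 + 4·0 + 2·1; 5·0 + 7·0 + 4·0 + 7·1; 3·0 + 1·0 + 2·0 + 4·1) = (5, 2, 7, 4)
w2 = Pw1 = (7·5 + 0·2 + 5·7 + 5·4; 3·5 + 1·2 + 4·7 + 2·4; 5·5 + 7·2 + 4·7 + 7·4; 3·5 + 1·2 + 2·7 + 4·4) = (90, 53, 95, 47)
The requested component of w2 is 53.

53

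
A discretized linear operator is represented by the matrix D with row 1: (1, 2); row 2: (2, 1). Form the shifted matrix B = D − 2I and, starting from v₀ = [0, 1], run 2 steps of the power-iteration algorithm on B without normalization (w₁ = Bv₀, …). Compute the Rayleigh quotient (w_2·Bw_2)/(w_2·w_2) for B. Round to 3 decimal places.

-2.951

B = D − 2I has rows (-1, 2); (2, -1)
w1 = Bv₀ = ((-1)·0 + 2·1; 2·0 + (-1)·1) = (2, -1)
w2 = Bw1 = ((-1)·2 + 2·(-1); 2·2 + (-1)·(-1)) = (-4, 5)
Bw2 = (14, -13)
w2·Bw2 = -121; w2·w2 = 41; μ ≈ -121/41 = -2.951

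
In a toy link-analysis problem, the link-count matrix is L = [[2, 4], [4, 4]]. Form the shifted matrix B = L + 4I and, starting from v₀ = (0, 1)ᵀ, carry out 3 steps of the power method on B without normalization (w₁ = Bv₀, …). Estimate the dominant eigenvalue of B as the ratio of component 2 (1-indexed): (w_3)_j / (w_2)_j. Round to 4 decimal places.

μ ≈ 10.8000

B = L + 4I has rows (6, 4); (4, 8)
w1 = Bv₀ = (6·0 + 4·1; 4·0 + 8·1) = (4, 8)
w2 = Bw1 = (6·4 + 4·8; 4·4 + 8·8) = (56, 80)
w3 = Bw2 = (656, 864)
Ratio: 864/80 = 10.8000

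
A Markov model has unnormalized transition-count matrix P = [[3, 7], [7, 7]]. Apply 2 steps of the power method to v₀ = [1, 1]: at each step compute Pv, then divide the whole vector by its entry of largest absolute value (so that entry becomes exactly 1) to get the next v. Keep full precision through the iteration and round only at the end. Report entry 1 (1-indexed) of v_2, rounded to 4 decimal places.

0.7619

Pv0 = (10.00000, 14.00000); divide by 14.00000 → v1 = (0.71429, 1.00000)
Pv1 = (9.14286, 12.00000); divide by 12.00000 → v2 = (0.76190, 1.00000)
Requested entry of v2: 128/168 = 0.7619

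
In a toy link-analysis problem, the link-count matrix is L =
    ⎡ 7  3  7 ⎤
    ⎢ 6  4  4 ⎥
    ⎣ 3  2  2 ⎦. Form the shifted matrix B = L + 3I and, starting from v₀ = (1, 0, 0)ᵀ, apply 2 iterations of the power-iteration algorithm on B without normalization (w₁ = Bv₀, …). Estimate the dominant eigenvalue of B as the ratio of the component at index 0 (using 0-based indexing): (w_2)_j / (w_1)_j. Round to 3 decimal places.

B = L + 3I has rows (10, 3, 7); (6, 7, 4); (3, 2, 5)
w1 = Bv₀ = (10·1 + 3·0 + 7·0; 6·1 + 7·0 + 4·0; 3·1 + 2·0 + 5·0) = (10, 6, 3)
w2 = Bw1 = (10·10 + 3·6 + 7·3; 6·10 + 7·6 + 4·3; 3·10 + 2·6 + 5·3) = (139, 114, 57)
Ratio: 139/10 = 13.900

13.900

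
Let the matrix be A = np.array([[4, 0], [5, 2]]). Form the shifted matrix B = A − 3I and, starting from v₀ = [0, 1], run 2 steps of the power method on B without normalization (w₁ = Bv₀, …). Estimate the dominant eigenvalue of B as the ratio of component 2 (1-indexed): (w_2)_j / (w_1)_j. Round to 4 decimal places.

B = A − 3I has rows (1, 0); (5, -1)
w1 = Bv₀ = (1·0 + 0·1; 5·0 + (-1)·1) = (0, -1)
w2 = Bw1 = (1·0 + 0·(-1); 5·0 + (-1)·(-1)) = (0, 1)
Ratio: 1/-1 = -1.0000

-1.0000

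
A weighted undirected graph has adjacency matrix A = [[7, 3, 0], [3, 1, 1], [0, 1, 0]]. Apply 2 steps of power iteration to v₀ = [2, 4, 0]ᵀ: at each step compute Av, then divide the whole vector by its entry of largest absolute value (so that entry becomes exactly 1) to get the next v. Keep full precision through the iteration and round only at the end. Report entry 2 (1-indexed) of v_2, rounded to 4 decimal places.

Av0 = (26.00000, 10.00000, 4.00000); divide by 26.00000 → v1 = (1.00000, 0.38462, 0.15385)
Av1 = (8.15385, 3.53846, 0.38462); divide by 8.15385 → v2 = (1.00000, 0.43396, 0.04717)
Requested entry of v2: 92/212 = 0.4340

0.4340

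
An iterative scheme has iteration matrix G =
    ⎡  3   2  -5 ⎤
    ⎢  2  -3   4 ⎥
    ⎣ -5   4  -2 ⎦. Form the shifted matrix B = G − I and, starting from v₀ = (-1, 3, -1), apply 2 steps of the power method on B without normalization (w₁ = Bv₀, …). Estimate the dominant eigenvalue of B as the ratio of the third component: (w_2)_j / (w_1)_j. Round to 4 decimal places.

μ ≈ -8.8500

B = G − I has rows (2, 2, -5); (2, -4, 4); (-5, 4, -3)
w1 = Bv₀ = (9, -18, 20)
w2 = Bw1 = (-118, 170, -177)
Ratio: -177/20 = -8.8500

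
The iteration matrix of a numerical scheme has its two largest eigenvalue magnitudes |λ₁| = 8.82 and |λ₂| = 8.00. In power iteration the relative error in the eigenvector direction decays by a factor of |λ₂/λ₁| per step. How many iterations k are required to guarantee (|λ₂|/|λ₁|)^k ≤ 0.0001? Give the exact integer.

95

|λ₂/λ₁| = 8.00/8.82 = 0.90703
Need k ≥ ln(0.0001) / ln(0.90703) = -9.2103 / -0.0976 ≈ 94.387
Smallest integer k satisfying the bound: 95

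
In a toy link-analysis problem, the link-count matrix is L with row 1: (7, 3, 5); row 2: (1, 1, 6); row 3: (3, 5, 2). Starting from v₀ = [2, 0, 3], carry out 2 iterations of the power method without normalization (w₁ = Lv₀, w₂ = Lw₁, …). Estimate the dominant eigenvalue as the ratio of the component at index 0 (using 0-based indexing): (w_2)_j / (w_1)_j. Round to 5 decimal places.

λ ≈ 11.13793

w1 = Lv₀ = (29, 20, 12)
w2 = Lw1 = (323, 121, 211)
Ratio at component: 323 / 29 = 11.13793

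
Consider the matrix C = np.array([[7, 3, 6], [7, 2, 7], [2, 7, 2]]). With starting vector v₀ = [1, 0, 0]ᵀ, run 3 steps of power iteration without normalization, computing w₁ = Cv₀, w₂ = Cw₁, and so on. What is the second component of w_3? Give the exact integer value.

w1 = Cv₀ = (7·1 + 3·0 + 6·0; 7·1 + 2·0 + 7·0; 2·1 + 7·0 + 2·0) = (7, 7, 2)
w2 = Cw1 = (7·7 + 3·7 + 6·2; 7·7 + 2·7 + 7·2; 2·7 + 7·7 + 2·2) = (82, 77, 67)
w3 = Cw2 = (1207, 1197, 837)
The requested component of w3 is 1197.

1197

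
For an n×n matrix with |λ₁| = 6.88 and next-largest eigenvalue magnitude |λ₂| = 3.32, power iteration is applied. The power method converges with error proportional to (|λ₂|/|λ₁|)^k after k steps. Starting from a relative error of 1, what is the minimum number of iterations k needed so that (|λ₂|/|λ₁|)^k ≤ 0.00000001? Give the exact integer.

|λ₂/λ₁| = 3.32/6.88 = 0.48256
Need k ≥ ln(0.00000001) / ln(0.48256) = -18.4207 / -0.7287 ≈ 25.280
Smallest integer k satisfying the bound: 26

26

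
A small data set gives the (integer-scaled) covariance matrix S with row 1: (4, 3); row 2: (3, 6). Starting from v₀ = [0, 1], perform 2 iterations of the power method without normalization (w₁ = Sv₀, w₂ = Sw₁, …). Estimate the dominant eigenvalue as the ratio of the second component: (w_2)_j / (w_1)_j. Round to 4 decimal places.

λ ≈ 7.5000

w1 = Sv₀ = (4·0 + 3·1; 3·0 + 6·1) = (3, 6)
w2 = Sw1 = (4·3 + 3·6; 3·3 + 6·6) = (30, 45)
Ratio at component: 45 / 6 = 7.5000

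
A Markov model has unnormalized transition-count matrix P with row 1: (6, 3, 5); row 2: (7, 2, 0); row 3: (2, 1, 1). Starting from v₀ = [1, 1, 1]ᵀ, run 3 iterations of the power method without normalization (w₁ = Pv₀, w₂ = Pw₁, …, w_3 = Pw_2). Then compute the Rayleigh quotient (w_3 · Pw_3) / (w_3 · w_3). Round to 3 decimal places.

w1 = Pv₀ = (14, 9, 4)
w2 = Pw1 = (131, 116, 41)
w3 = Pw2 = (1339, 1149, 419)
Pw3 = (13576, 11671, 4246)
w3·Pw3 = 1339·13576 + 1149·11671 + 419·4246 = 33367317; w3·w3 = 1339·1339 + 1149·1149 + 419·419 = 3288683
λ ≈ 33367317/3288683 = 10.146

λ ≈ 10.146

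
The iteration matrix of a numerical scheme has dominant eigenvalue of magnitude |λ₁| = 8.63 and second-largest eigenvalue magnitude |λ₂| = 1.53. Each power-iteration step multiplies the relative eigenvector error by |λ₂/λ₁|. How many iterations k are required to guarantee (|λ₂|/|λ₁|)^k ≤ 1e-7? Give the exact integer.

|λ₂/λ₁| = 1.53/8.63 = 0.17729
Need k ≥ ln(1e-7) / ln(0.17729) = -16.1181 / -1.7300 ≈ 9.317
Smallest integer k satisfying the bound: 10

10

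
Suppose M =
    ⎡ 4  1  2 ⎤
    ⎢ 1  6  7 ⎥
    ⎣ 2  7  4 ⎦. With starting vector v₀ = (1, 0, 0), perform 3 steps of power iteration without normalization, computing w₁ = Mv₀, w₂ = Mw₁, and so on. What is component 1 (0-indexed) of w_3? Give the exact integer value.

w1 = Mv₀ = (4·1 + 1·0 + 2·0; 1·1 + 6·0 + 7·0; 2·1 + 7·0 + 4·0) = (4, 1, 2)
w2 = Mw1 = (4·4 + 1·1 + 2·2; 1·4 + 6·1 + 7·2; 2·4 + 7·1 + 4·2) = (21, 24, 23)
w3 = Mw2 = (154, 326, 302)
The requested component of w3 is 326.

326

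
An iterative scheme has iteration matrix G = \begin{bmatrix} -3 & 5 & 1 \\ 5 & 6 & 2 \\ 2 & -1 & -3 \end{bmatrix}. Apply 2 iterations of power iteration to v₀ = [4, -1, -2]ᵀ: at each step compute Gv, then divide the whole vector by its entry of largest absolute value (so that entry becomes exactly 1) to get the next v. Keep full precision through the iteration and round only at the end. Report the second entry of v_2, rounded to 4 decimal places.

Gv0 = (-19.00000, 10.00000, 15.00000); divide by -19.00000 → v1 = (1.00000, -0.52632, -0.78947)
Gv1 = (-6.42105, 0.26316, 4.89474); divide by -6.42105 → v2 = (1.00000, -0.04098, -0.76230)
Requested entry of v2: -5/122 = -0.0410

-0.0410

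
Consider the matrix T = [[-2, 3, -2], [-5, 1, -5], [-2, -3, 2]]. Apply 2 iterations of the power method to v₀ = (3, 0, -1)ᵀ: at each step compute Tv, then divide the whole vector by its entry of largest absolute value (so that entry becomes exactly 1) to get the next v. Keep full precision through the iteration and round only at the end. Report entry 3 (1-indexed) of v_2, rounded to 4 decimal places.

0.4400

Tv0 = (-4.00000, -10.00000, -8.00000); divide by -10.00000 → v1 = (0.40000, 1.00000, 0.80000)
Tv1 = (0.60000, -5.00000, -2.20000); divide by -5.00000 → v2 = (-0.12000, 1.00000, 0.44000)
Requested entry of v2: 22/50 = 0.4400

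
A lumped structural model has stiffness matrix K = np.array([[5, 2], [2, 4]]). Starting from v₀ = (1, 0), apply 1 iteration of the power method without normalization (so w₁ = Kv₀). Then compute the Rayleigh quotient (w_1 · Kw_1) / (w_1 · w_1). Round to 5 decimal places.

λ ≈ 6.24138

w1 = Kv₀ = (5, 2)
Kw1 = (29, 18)
w1·Kw1 = 5·29 + 2·18 = 181; w1·w1 = 5·5 + 2·2 = 29
λ ≈ 181/29 = 6.24138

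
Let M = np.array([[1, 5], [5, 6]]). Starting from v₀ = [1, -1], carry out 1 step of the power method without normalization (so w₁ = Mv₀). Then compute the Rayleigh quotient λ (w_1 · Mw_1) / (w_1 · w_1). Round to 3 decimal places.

w1 = Mv₀ = (1·1 + 5·(-1); 5·1 + 6·(-1)) = (-4, -1)
Mw1 = (-9, -26)
w1·Mw1 = (-4)·(-9) + (-1)·(-26) = 62; w1·w1 = (-4)·(-4) + (-1)·(-1) = 17
λ ≈ 62/17 = 3.647

λ ≈ 3.647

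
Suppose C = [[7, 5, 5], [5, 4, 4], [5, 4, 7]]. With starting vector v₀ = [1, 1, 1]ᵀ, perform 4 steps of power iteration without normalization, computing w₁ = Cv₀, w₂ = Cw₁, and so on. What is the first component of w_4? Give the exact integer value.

63621

w1 = Cv₀ = (17, 13, 16)
w2 = Cw1 = (264, 201, 249)
w3 = Cw2 = (4098, 3120, 3867)
w4 = Cw3 = (63621, 48438, 60039)
The requested component of w4 is 63621.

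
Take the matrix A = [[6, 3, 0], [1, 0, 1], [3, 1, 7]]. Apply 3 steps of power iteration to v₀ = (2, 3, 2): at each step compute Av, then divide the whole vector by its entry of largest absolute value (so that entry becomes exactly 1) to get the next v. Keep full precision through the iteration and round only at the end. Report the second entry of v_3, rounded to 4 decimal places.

0.1782

Av0 = (21.00000, 4.00000, 23.00000); divide by 23.00000 → v1 = (0.91304, 0.17391, 1.00000)
Av1 = (6.00000, 1.91304, 9.91304); divide by 9.91304 → v2 = (0.60526, 0.19298, 1.00000)
Av2 = (4.21053, 1.60526, 9.00877); divide by 9.00877 → v3 = (0.46738, 0.17819, 1.00000)
Requested entry of v3: 366/2054 = 0.1782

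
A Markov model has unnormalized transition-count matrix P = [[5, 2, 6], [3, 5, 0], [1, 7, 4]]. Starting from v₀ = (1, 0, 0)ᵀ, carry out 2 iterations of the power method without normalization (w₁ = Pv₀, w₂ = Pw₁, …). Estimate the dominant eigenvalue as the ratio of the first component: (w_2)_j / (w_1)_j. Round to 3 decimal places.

w1 = Pv₀ = (5·1 + 2·0 + 6·0; 3·1 + 5·0 + 0·0; 1·1 + 7·0 + 4·0) = (5, 3, 1)
w2 = Pw1 = (5·5 + 2·3 + 6·1; 3·5 + 5·3 + 0·1; 1·5 + 7·3 + 4·1) = (37, 30, 30)
Ratio at component: 37 / 5 = 7.400

λ ≈ 7.400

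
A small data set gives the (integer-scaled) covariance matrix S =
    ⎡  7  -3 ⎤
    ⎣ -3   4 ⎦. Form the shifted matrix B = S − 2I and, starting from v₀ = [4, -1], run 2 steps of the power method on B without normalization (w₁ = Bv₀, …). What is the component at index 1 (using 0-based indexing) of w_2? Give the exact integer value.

B = S − 2I has rows (5, -3); (-3, 2)
w1 = Bv₀ = (23, -14)
w2 = Bw1 = (157, -97)
Requested component of w2: -97

-97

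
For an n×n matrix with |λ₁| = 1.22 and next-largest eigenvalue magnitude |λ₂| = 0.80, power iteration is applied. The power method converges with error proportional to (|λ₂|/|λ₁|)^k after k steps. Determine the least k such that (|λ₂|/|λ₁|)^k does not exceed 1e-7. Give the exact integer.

|λ₂/λ₁| = 0.80/1.22 = 0.65574
Need k ≥ ln(1e-7) / ln(0.65574) = -16.1181 / -0.4220 ≈ 38.195
Smallest integer k satisfying the bound: 39

39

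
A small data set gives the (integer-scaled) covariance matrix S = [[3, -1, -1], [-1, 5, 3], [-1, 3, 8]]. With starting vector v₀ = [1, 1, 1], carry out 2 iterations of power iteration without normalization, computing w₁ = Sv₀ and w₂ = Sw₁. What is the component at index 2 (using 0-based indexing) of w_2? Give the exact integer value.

w1 = Sv₀ = (3·1 + (-1)·1 + (-1)·1; (-1)·1 + 5·1 + 3·1; (-1)·1 + 3·1 + 8·1) = (1, 7, 10)
w2 = Sw1 = (3·1 + (-1)·7 + (-1)·10; (-1)·1 + 5·7 + 3·10; (-1)·1 + 3·7 + 8·10) = (-14, 64, 100)
The requested component of w2 is 100.

100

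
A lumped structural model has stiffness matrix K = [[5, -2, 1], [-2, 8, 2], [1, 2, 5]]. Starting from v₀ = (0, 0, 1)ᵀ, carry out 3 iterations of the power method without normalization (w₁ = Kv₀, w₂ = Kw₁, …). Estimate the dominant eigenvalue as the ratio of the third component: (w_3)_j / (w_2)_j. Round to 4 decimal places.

w1 = Kv₀ = (1, 2, 5)
w2 = Kw1 = (6, 24, 30)
w3 = Kw2 = (12, 240, 204)
Ratio at component: 204 / 30 = 6.8000

λ ≈ 6.8000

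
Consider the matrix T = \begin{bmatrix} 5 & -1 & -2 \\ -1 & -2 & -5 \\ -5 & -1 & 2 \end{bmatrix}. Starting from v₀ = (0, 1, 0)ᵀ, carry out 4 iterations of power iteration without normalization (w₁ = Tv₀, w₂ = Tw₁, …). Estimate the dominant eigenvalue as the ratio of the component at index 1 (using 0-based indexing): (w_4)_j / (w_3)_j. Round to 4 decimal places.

-2.0000

w1 = Tv₀ = (5·0 + (-1)·1 + (-2)·0; (-1)·0 + (-2)·1 + (-5)·0; (-5)·0 + (-1)·1 + 2·0) = (-1, -2, -1)
w2 = Tw1 = (5·(-1) + (-1)·(-2) + (-2)·(-1); (-1)·(-1) + (-2)·(-2) + (-5)·(-1); (-5)·(-1) + (-1)·(-2) + 2·(-1)) = (-1, 10, 5)
w3 = Tw2 = (-25, -44, 5)
w4 = Tw3 = (-91, 88, 179)
Ratio at component: 88 / -44 = -2.0000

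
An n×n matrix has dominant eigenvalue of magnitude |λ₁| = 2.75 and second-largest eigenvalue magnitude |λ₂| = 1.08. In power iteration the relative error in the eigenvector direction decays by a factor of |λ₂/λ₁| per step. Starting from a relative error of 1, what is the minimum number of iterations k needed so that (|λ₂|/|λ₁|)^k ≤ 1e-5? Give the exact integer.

|λ₂/λ₁| = 1.08/2.75 = 0.39273
Need k ≥ ln(1e-5) / ln(0.39273) = -11.5129 / -0.9346 ≈ 12.318
Smallest integer k satisfying the bound: 13

13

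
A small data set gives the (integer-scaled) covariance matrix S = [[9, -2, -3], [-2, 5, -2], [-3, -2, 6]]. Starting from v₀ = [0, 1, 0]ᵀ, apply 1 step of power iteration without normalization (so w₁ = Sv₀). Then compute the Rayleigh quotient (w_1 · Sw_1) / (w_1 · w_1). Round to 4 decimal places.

7.3030

w1 = Sv₀ = (9·0 + (-2)·1 + (-3)·0; (-2)·0 + 5·1 + (-2)·0; (-3)·0 + (-2)·1 + 6·0) = (-2, 5, -2)
Sw1 = (-22, 33, -16)
w1·Sw1 = (-2)·(-22) + 5·33 + (-2)·(-16) = 241; w1·w1 = (-2)·(-2) + 5·5 + (-2)·(-2) = 33
λ ≈ 241/33 = 7.3030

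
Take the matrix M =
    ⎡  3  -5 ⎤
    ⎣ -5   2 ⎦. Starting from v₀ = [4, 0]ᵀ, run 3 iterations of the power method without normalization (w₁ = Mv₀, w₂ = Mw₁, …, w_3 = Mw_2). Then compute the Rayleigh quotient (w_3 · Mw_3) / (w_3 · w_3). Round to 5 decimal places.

λ ≈ 7.51320

w1 = Mv₀ = (12, -20)
w2 = Mw1 = (136, -100)
w3 = Mw2 = (908, -880)
Mw3 = (7124, -6300)
w3·Mw3 = 908·7124 + (-880)·(-6300) = 12012592; w3·w3 = 908·908 + (-880)·(-880) = 1598864
λ ≈ 12012592/1598864 = 7.51320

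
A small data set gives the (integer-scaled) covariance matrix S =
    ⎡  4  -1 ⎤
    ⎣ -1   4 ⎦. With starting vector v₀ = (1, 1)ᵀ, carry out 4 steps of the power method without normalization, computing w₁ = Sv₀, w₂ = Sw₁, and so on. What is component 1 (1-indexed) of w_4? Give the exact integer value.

w1 = Sv₀ = (4·1 + (-1)·1; (-1)·1 + 4·1) = (3, 3)
w2 = Sw1 = (4·3 + (-1)·3; (-1)·3 + 4·3) = (9, 9)
w3 = Sw2 = (27, 27)
w4 = Sw3 = (81, 81)
The requested component of w4 is 81.

81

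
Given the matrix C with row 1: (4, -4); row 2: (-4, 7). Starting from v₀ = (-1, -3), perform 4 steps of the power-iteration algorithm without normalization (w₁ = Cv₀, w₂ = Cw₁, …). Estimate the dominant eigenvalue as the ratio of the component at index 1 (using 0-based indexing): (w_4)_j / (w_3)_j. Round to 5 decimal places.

9.75635

w1 = Cv₀ = (8, -17)
w2 = Cw1 = (100, -151)
w3 = Cw2 = (1004, -1457)
w4 = Cw3 = (9844, -14215)
Ratio at component: -14215 / -1457 = 9.75635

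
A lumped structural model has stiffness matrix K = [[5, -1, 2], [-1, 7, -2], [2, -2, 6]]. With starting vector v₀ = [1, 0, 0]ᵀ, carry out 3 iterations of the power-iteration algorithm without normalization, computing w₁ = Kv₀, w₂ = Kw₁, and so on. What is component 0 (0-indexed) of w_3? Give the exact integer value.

214

w1 = Kv₀ = (5·1 + (-1)·0 + 2·0; (-1)·1 + 7·0 + (-2)·0; 2·1 + (-2)·0 + 6·0) = (5, -1, 2)
w2 = Kw1 = (5·5 + (-1)·(-1) + 2·2; (-1)·5 + 7·(-1) + (-2)·2; 2·5 + (-2)·(-1) + 6·2) = (30, -16, 24)
w3 = Kw2 = (214, -190, 236)
The requested component of w3 is 214.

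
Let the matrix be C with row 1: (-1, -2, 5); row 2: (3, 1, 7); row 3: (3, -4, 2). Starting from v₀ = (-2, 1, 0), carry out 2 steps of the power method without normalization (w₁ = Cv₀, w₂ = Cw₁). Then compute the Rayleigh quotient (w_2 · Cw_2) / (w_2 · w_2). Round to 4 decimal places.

w1 = Cv₀ = ((-1)·(-2) + (-2)·1 + 5·0; 3·(-2) + 1·1 + 7·0; 3·(-2) + (-4)·1 + 2·0) = (0, -5, -10)
w2 = Cw1 = ((-1)·0 + (-2)·(-5) + 5·(-10); 3·0 + 1·(-5) + 7·(-10); 3·0 + (-4)·(-5) + 2·(-10)) = (-40, -75, 0)
Cw2 = (190, -195, 180)
w2·Cw2 = (-40)·190 + (-75)·(-195) + 0·180 = 7025; w2·w2 = (-40)·(-40) + (-75)·(-75) + 0·0 = 7225
λ ≈ 7025/7225 = 0.9723

0.9723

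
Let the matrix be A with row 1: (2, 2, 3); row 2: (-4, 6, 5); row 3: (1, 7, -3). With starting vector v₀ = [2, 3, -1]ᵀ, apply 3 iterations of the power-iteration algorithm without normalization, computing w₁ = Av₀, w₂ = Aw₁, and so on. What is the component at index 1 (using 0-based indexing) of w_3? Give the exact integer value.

w1 = Av₀ = (2·2 + 2·3 + 3·(-1); (-4)·2 + 6·3 + 5·(-1); 1·2 + 7·3 + (-3)·(-1)) = (7, 5, 26)
w2 = Aw1 = (2·7 + 2·5 + 3·26; (-4)·7 + 6·5 + 5·26; 1·7 + 7·5 + (-3)·26) = (102, 132, -36)
w3 = Aw2 = (360, 204, 1134)
The requested component of w3 is 204.

204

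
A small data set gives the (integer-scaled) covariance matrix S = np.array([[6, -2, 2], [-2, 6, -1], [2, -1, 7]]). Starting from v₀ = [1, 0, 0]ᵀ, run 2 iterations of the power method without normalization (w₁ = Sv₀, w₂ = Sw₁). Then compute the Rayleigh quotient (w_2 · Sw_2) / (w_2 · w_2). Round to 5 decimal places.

9.45819

w1 = Sv₀ = (6·1 + (-2)·0 + 2·0; (-2)·1 + 6·0 + (-1)·0; 2·1 + (-1)·0 + 7·0) = (6, -2, 2)
w2 = Sw1 = (6·6 + (-2)·(-2) + 2·2; (-2)·6 + 6·(-2) + (-1)·2; 2·6 + (-1)·(-2) + 7·2) = (44, -26, 28)
Sw2 = (372, -272, 310)
w2·Sw2 = 44·372 + (-26)·(-272) + 28·310 = 32120; w2·w2 = 44·44 + (-26)·(-26) + 28·28 = 3396
λ ≈ 32120/3396 = 9.45819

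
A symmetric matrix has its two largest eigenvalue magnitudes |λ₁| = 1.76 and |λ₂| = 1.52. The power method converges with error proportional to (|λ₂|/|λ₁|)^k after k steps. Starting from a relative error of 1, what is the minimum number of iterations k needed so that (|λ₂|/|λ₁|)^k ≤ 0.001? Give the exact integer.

|λ₂/λ₁| = 1.52/1.76 = 0.86364
Need k ≥ ln(0.001) / ln(0.86364) = -6.9078 / -0.1466 ≈ 47.119
Smallest integer k satisfying the bound: 48

48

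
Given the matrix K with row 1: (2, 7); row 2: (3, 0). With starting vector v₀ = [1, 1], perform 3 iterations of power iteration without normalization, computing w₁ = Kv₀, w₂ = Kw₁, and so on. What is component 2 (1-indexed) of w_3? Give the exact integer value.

117

w1 = Kv₀ = (9, 3)
w2 = Kw1 = (39, 27)
w3 = Kw2 = (267, 117)
The requested component of w3 is 117.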